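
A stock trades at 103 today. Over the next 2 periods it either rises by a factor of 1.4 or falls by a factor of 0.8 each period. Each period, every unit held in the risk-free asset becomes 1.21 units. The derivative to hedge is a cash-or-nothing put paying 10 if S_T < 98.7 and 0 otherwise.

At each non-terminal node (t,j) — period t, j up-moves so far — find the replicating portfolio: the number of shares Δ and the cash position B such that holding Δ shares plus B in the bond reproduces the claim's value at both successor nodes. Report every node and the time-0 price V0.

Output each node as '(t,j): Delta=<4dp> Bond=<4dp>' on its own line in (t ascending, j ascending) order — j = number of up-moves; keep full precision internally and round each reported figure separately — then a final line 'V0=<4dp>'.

(0,0): Delta=-0.0423 Bond=5.0467
(1,0): Delta=-0.2023 Bond=19.2837
(1,1): Delta=0.0000 Bond=0.0000
V0=0.6849

No-arbitrage ⇒ martingale measure with p* = (R−d)/(u−d) = 0.6833.
Terminal values V(2,·): V(2,0)=10.0000, V(2,1)=0.0000, V(2,2)=0.0000
(1,0): S=82.4000. Δ = (V_up−V_dn)/(S_up−S_dn) = (0.0000−10.0000)/(115.3600−65.9200) = -0.2023. V = [p*·0.0000 + (1−p*)·10.0000]/1.21 = 2.6171. B = V − Δ·S = 19.2837.
(1,1): S=144.2000. Δ = (V_up−V_dn)/(S_up−S_dn) = (0.0000−0.0000)/(201.8800−115.3600) = 0.0000. V = [p*·0.0000 + (1−p*)·0.0000]/1.21 = 0.0000. B = V − Δ·S = 0.0000.
(0,0): S=103.0000. Δ = (V_up−V_dn)/(S_up−S_dn) = (0.0000−2.6171)/(144.2000−82.4000) = -0.0423. V = [p*·0.0000 + (1−p*)·2.6171]/1.21 = 0.6849. B = V − Δ·S = 5.0467.
Each (Δ,B) replicates both successor values, so the strategy is self-financing and V0 is arbitrage-free.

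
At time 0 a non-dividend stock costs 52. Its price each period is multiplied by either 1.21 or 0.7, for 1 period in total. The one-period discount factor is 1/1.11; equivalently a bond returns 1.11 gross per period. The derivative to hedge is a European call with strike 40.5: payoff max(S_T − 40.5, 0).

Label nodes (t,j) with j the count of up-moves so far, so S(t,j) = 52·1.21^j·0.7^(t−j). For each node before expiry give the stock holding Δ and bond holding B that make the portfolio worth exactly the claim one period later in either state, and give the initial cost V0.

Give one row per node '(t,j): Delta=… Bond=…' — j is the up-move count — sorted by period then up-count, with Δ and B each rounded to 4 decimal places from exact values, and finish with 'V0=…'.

(0,0): Delta=0.8454 Bond=-27.7230
V0=16.2378

Risk-neutral probability p* = (R−d)/(u−d) = (1.11−0.7)/(1.21−0.7) = 0.8039.
At expiry t=1: V(1,0)=0.0000, V(1,1)=22.4200
  t=0,j=0: stock 52.0000 → up 62.9200 (V=22.4200), down 36.4000 (V=0.0000). Price 16.2378; hedge Δ=0.8454, bond B=-27.7230.
Self-financing check: at every node Δ·S+B equals the discounted successor values.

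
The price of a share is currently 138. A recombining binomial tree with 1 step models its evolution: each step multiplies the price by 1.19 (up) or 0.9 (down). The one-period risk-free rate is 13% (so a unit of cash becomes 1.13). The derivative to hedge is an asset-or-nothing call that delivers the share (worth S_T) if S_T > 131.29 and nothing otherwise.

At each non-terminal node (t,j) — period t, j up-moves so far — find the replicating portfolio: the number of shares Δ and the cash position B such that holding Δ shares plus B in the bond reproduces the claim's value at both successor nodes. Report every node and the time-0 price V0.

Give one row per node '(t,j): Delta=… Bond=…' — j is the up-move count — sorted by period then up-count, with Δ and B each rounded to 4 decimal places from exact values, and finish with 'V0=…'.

Since d<R<u, set p* = (R−d)/(u−d) = 0.7931; price each node as the discounted p*-expectation of its children.
Terminal payoffs: V(1,0)=0.0000, V(1,1)=164.2200
Node (0,0) S=138.0000: V=(p*·164.2200+(1−p*)·0.0000)/1.13=115.2597; Δ=(164.2200−0.0000)/(164.2200−124.2000)=4.1034; B=V−Δ·S=-451.0162
Root portfolio cost Δ·138+B reproduces V0=115.2597.

(0,0): Delta=4.1034 Bond=-451.0162
V0=115.2597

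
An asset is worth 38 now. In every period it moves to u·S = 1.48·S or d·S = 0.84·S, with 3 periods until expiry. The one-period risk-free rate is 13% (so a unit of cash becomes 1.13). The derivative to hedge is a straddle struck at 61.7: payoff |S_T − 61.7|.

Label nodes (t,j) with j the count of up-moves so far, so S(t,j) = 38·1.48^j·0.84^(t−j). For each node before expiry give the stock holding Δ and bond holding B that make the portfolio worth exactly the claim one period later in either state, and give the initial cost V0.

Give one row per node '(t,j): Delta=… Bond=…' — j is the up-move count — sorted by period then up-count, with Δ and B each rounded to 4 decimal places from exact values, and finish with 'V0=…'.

(0,0): Delta=-0.0333 Bond=17.7923
(1,0): Delta=-0.6774 Bond=40.6654
(1,1): Delta=0.4079 Bond=-4.7085
(2,0): Delta=-1.0000 Bond=54.6018
(2,1): Delta=-0.4564 Bond=35.5123
(2,2): Delta=1.0000 Bond=-54.6018
V0=16.5275

The replicating-portfolio and risk-neutral prices coincide; use p* = (1.13−0.84)/(1.48−0.84) = 0.4531 for the latter.
At expiry t=3: V(3,0)=39.1772, V(3,1)=22.0171, V(3,2)=8.2176, V(3,3)=61.4881
(2,0): S=26.8128. Δ = (V_up−V_dn)/(S_up−S_dn) = (22.0171−39.1772)/(39.6829−22.5228) = -1.0000. V = [p*·22.0171 + (1−p*)·39.1772]/1.13 = 27.7890. B = V − Δ·S = 54.6018.
(2,1): S=47.2416. Δ = (V_up−V_dn)/(S_up−S_dn) = (8.2176−22.0171)/(69.9176−39.6829) = -0.4564. V = [p*·8.2176 + (1−p*)·22.0171]/1.13 = 13.9506. B = V − Δ·S = 35.5123.
(2,2): S=83.2352. Δ = (V_up−V_dn)/(S_up−S_dn) = (61.4881−8.2176)/(123.1881−69.9176) = 1.0000. V = [p*·61.4881 + (1−p*)·8.2176]/1.13 = 28.6334. B = V − Δ·S = -54.6018.
(1,0): S=31.9200. Δ = (V_up−V_dn)/(S_up−S_dn) = (13.9506−27.7890)/(47.2416−26.8128) = -0.6774. V = [p*·13.9506 + (1−p*)·27.7890]/1.13 = 19.0429. B = V − Δ·S = 40.6654.
(1,1): S=56.2400. Δ = (V_up−V_dn)/(S_up−S_dn) = (28.6334−13.9506)/(83.2352−47.2416) = 0.4079. V = [p*·28.6334 + (1−p*)·13.9506]/1.13 = 18.2334. B = V − Δ·S = -4.7085.
(0,0): S=38.0000. Δ = (V_up−V_dn)/(S_up−S_dn) = (18.2334−19.0429)/(56.2400−31.9200) = -0.0333. V = [p*·18.2334 + (1−p*)·19.0429]/1.13 = 16.5275. B = V − Δ·S = 17.7923.
Check: Δ(0,0)·S0 + B(0,0) = 16.5275 = V0.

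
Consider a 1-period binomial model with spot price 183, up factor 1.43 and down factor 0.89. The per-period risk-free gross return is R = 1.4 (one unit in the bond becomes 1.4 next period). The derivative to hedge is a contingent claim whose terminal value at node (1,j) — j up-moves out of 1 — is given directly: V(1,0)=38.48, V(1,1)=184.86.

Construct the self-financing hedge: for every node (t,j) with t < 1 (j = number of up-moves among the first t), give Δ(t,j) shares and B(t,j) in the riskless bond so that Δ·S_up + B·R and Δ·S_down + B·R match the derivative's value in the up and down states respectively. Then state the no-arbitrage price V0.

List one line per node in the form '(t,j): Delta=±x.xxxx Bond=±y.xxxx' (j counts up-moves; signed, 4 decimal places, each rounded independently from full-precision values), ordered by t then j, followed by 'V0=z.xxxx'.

(0,0): Delta=1.4813 Bond=-144.8399
V0=126.2341

Since d<R<u, set p* = (R−d)/(u−d) = 0.9444; price each node as the discounted p*-expectation of its children.
Terminal values V(1,·): V(1,0)=38.4800, V(1,1)=184.8600
Node (0,0) S=183.0000: V=(p*·184.8600+(1−p*)·38.4800)/1.4=126.2341; Δ=(184.8600−38.4800)/(261.6900−162.8700)=1.4813; B=V−Δ·S=-144.8399
Self-financing check: at every node Δ·S+B equals the discounted successor values.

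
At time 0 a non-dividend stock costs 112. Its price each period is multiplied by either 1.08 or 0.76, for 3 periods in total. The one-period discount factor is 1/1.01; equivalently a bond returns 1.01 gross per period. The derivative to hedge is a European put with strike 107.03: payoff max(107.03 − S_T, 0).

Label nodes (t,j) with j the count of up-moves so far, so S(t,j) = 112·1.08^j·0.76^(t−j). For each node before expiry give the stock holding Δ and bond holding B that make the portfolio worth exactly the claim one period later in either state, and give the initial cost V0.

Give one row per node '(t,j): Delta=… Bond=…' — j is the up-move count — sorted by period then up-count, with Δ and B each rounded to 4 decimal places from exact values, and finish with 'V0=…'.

The replicating-portfolio and risk-neutral prices coincide; use p* = (1.01−0.76)/(1.08−0.76) = 0.7812 for the latter.
Payoff layer (t=3): V(3,0)=57.8647, V(3,1)=37.1635, V(3,2)=7.7460, V(3,3)=0.0000
Node (2,0) S=64.6912: V=(p*·37.1635+(1−p*)·57.8647)/1.01=41.2791; Δ=(37.1635−57.8647)/(69.8665−49.1653)=-1.0000; B=V−Δ·S=105.9703
Node (2,1) S=91.9296: V=(p*·7.7460+(1−p*)·37.1635)/1.01=14.0407; Δ=(7.7460−37.1635)/(99.2840−69.8665)=-1.0000; B=V−Δ·S=105.9703
Node (2,2) S=130.6368: V=(p*·0.0000+(1−p*)·7.7460)/1.01=1.6777; Δ=(0.0000−7.7460)/(141.0877−99.2840)=-0.1853; B=V−Δ·S=25.8840
Node (1,0) S=85.1200: V=(p*·14.0407+(1−p*)·41.2791)/1.01=19.8011; Δ=(14.0407−41.2791)/(91.9296−64.6912)=-1.0000; B=V−Δ·S=104.9211
Node (1,1) S=120.9600: V=(p*·1.6777+(1−p*)·14.0407)/1.01=4.3387; Δ=(1.6777−14.0407)/(130.6368−91.9296)=-0.3194; B=V−Δ·S=42.9732
Node (0,0) S=112.0000: V=(p*·4.3387+(1−p*)·19.8011)/1.01=7.6446; Δ=(4.3387−19.8011)/(120.9600−85.1200)=-0.4314; B=V−Δ·S=55.9646
Check: Δ(0,0)·S0 + B(0,0) = 7.6446 = V0.

(0,0): Delta=-0.4314 Bond=55.9646
(1,0): Delta=-1.0000 Bond=104.9211
(1,1): Delta=-0.3194 Bond=42.9732
(2,0): Delta=-1.0000 Bond=105.9703
(2,1): Delta=-1.0000 Bond=105.9703
(2,2): Delta=-0.1853 Bond=25.8840
V0=7.6446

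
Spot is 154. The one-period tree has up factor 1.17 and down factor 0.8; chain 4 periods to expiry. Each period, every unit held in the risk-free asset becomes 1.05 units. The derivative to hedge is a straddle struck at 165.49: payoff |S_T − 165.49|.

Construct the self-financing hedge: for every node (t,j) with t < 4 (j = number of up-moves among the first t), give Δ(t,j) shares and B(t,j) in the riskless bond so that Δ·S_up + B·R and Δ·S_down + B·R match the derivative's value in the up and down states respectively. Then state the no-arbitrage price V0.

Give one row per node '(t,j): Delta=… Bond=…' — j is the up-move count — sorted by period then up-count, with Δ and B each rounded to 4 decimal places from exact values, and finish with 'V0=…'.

The replicating-portfolio and risk-neutral prices coincide; use p* = (1.05−0.8)/(1.17−0.8) = 0.6757 for the latter.
At expiry t=4: V(4,0)=102.4116, V(4,1)=73.2378, V(4,2)=30.5712, V(4,3)=31.8287, V(4,4)=123.0886
Node (3,0) S=78.8480: V=(p*·73.2378+(1−p*)·102.4116)/1.05=78.7615; Δ=(73.2378−102.4116)/(92.2522−63.0784)=-1.0000; B=V−Δ·S=157.6095
Node (3,1) S=115.3152: V=(p*·30.5712+(1−p*)·73.2378)/1.05=42.2943; Δ=(30.5712−73.2378)/(134.9188−92.2522)=-1.0000; B=V−Δ·S=157.6095
Node (3,2) S=168.6485: V=(p*·31.8287+(1−p*)·30.5712)/1.05=29.9246; Δ=(31.8287−30.5712)/(197.3187−134.9188)=0.0202; B=V−Δ·S=26.5260
Node (3,3) S=246.6484: V=(p*·123.0886+(1−p*)·31.8287)/1.05=89.0389; Δ=(123.0886−31.8287)/(288.5786−197.3187)=1.0000; B=V−Δ·S=-157.6095
Node (2,0) S=98.5600: V=(p*·42.2943+(1−p*)·78.7615)/1.05=51.5443; Δ=(42.2943−78.7615)/(115.3152−78.8480)=-1.0000; B=V−Δ·S=150.1043
Node (2,1) S=144.1440: V=(p*·29.9246+(1−p*)·42.2943)/1.05=32.3204; Δ=(29.9246−42.2943)/(168.6485−115.3152)=-0.2319; B=V−Δ·S=65.7520
Node (2,2) S=210.8106: V=(p*·89.0389+(1−p*)·29.9246)/1.05=66.5397; Δ=(89.0389−29.9246)/(246.6484−168.6485)=0.7579; B=V−Δ·S=-93.2285
Node (1,0) S=123.2000: V=(p*·32.3204+(1−p*)·51.5443)/1.05=36.7192; Δ=(32.3204−51.5443)/(144.1440−98.5600)=-0.4217; B=V−Δ·S=88.6757
Node (1,1) S=180.1800: V=(p*·66.5397+(1−p*)·32.3204)/1.05=52.8015; Δ=(66.5397−32.3204)/(210.8106−144.1440)=0.5133; B=V−Δ·S=-39.6831
Node (0,0) S=154.0000: V=(p*·52.8015+(1−p*)·36.7192)/1.05=45.3196; Δ=(52.8015−36.7192)/(180.1800−123.2000)=0.2822; B=V−Δ·S=1.8541
Each (Δ,B) replicates both successor values, so the strategy is self-financing and V0 is arbitrage-free.

(0,0): Delta=0.2822 Bond=1.8541
(1,0): Delta=-0.4217 Bond=88.6757
(1,1): Delta=0.5133 Bond=-39.6831
(2,0): Delta=-1.0000 Bond=150.1043
(2,1): Delta=-0.2319 Bond=65.7520
(2,2): Delta=0.7579 Bond=-93.2285
(3,0): Delta=-1.0000 Bond=157.6095
(3,1): Delta=-1.0000 Bond=157.6095
(3,2): Delta=0.0202 Bond=26.5260
(3,3): Delta=1.0000 Bond=-157.6095
V0=45.3196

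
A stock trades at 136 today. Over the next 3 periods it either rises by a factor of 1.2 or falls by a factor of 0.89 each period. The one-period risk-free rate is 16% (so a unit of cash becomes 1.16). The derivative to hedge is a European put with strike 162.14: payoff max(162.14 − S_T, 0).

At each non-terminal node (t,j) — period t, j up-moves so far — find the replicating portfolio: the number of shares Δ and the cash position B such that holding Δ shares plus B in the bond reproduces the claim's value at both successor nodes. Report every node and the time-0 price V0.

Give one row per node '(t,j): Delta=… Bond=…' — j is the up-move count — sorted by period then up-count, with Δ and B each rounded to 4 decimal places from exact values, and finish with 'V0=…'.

(0,0): Delta=-0.1400 Bond=20.0512
(1,0): Delta=-0.7567 Bond=97.9040
(1,1): Delta=-0.0723 Bond=12.2009
(2,0): Delta=-1.0000 Bond=139.7759
(2,1): Delta=-0.7300 Bond=109.6861
(2,2): Delta=0.0000 Bond=0.0000
V0=1.0073

The replicating-portfolio and risk-neutral prices coincide; use p* = (1.16−0.89)/(1.2−0.89) = 0.8710 for the latter.
Terminal values V(3,·): V(3,0)=66.2642, V(3,1)=32.8693, V(3,2)=0.0000, V(3,3)=0.0000
(2,0): S=107.7256. Δ = (V_up−V_dn)/(S_up−S_dn) = (32.8693−66.2642)/(129.2707−95.8758) = -1.0000. V = [p*·32.8693 + (1−p*)·66.2642]/1.16 = 32.0503. B = V − Δ·S = 139.7759.
(2,1): S=145.2480. Δ = (V_up−V_dn)/(S_up−S_dn) = (0.0000−32.8693)/(174.2976−129.2707) = -0.7300. V = [p*·0.0000 + (1−p*)·32.8693]/1.16 = 3.6562. B = V − Δ·S = 109.6861.
(2,2): S=195.8400. Δ = (V_up−V_dn)/(S_up−S_dn) = (0.0000−0.0000)/(235.0080−174.2976) = 0.0000. V = [p*·0.0000 + (1−p*)·0.0000]/1.16 = 0.0000. B = V − Δ·S = 0.0000.
(1,0): S=121.0400. Δ = (V_up−V_dn)/(S_up−S_dn) = (3.6562−32.0503)/(145.2480−107.7256) = -0.7567. V = [p*·3.6562 + (1−p*)·32.0503]/1.16 = 6.3103. B = V − Δ·S = 97.9040.
(1,1): S=163.2000. Δ = (V_up−V_dn)/(S_up−S_dn) = (0.0000−3.6562)/(195.8400−145.2480) = -0.0723. V = [p*·0.0000 + (1−p*)·3.6562]/1.16 = 0.4067. B = V − Δ·S = 12.2009.
(0,0): S=136.0000. Δ = (V_up−V_dn)/(S_up−S_dn) = (0.4067−6.3103)/(163.2000−121.0400) = -0.1400. V = [p*·0.4067 + (1−p*)·6.3103]/1.16 = 1.0073. B = V − Δ·S = 20.0512.
Root portfolio cost Δ·136+B reproduces V0=1.0073.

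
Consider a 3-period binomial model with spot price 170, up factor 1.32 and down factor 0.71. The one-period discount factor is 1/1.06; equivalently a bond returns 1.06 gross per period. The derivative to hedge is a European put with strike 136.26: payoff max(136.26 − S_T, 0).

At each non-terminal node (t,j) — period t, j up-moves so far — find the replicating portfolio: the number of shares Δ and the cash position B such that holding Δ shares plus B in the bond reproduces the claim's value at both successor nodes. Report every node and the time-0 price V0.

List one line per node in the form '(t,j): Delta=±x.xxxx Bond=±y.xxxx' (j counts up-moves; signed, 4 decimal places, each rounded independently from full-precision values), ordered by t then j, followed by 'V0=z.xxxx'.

The replicating-portfolio and risk-neutral prices coincide; use p* = (1.06−0.71)/(1.32−0.71) = 0.5738 for the latter.
Terminal payoffs: V(3,0)=75.4151, V(3,1)=23.1400, V(3,2)=0.0000, V(3,3)=0.0000
  t=2,j=0: stock 85.6970 → up 113.1200 (V=23.1400), down 60.8449 (V=75.4151). Price 42.8502; hedge Δ=-1.0000, bond B=128.5472.
  t=2,j=1: stock 159.3240 → up 210.3077 (V=0.0000), down 113.1200 (V=23.1400). Price 9.3047; hedge Δ=-0.2381, bond B=47.2390.
  t=2,j=2: stock 296.2080 → up 390.9946 (V=0.0000), down 210.3077 (V=0.0000). Price 0.0000; hedge Δ=0.0000, bond B=0.0000.
  t=1,j=0: stock 120.7000 → up 159.3240 (V=9.3047), down 85.6970 (V=42.8502). Price 22.2667; hedge Δ=-0.4556, bond B=77.2594.
  t=1,j=1: stock 224.4000 → up 296.2080 (V=0.0000), down 159.3240 (V=9.3047). Price 3.7414; hedge Δ=-0.0680, bond B=18.9950.
  t=0,j=0: stock 170.0000 → up 224.4000 (V=3.7414), down 120.7000 (V=22.2667). Price 10.9787; hedge Δ=-0.1786, bond B=41.3481.
Check: Δ(0,0)·S0 + B(0,0) = 10.9787 = V0.

(0,0): Delta=-0.1786 Bond=41.3481
(1,0): Delta=-0.4556 Bond=77.2594
(1,1): Delta=-0.0680 Bond=18.9950
(2,0): Delta=-1.0000 Bond=128.5472
(2,1): Delta=-0.2381 Bond=47.2390
(2,2): Delta=0.0000 Bond=0.0000
V0=10.9787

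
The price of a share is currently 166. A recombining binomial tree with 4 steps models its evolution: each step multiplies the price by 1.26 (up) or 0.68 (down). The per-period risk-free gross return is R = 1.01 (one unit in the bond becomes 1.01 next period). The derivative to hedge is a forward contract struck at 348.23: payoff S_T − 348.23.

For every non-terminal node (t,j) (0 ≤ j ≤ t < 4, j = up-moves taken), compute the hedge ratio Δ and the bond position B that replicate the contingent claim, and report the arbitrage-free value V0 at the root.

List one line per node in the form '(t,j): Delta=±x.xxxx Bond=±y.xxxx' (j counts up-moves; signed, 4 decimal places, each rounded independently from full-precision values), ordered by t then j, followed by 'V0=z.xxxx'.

(0,0): Delta=1.0000 Bond=-334.6422
(1,0): Delta=1.0000 Bond=-337.9886
(1,1): Delta=1.0000 Bond=-337.9886
(2,0): Delta=1.0000 Bond=-341.3685
(2,1): Delta=1.0000 Bond=-341.3685
(2,2): Delta=1.0000 Bond=-341.3685
(3,0): Delta=1.0000 Bond=-344.7822
(3,1): Delta=1.0000 Bond=-344.7822
(3,2): Delta=1.0000 Bond=-344.7822
(3,3): Delta=1.0000 Bond=-344.7822
V0=-168.6422

Since d<R<u, set p* = (R−d)/(u−d) = 0.5690; price each node as the discounted p*-expectation of its children.
At expiry t=4: V(4,0)=-312.7369, V(4,1)=-282.4634, V(4,2)=-226.3684, V(4,3)=-122.4276, V(4,4)=70.1686
(3,0): S=52.1957. Δ = (V_up−V_dn)/(S_up−S_dn) = (-282.4634−-312.7369)/(65.7666−35.4931) = 1.0000. V = [p*·-282.4634 + (1−p*)·-312.7369]/1.01 = -292.5865. B = V − Δ·S = -344.7822.
(3,1): S=96.7156. Δ = (V_up−V_dn)/(S_up−S_dn) = (-226.3684−-282.4634)/(121.8616−65.7666) = 1.0000. V = [p*·-226.3684 + (1−p*)·-282.4634]/1.01 = -248.0666. B = V − Δ·S = -344.7822.
(3,2): S=179.2083. Δ = (V_up−V_dn)/(S_up−S_dn) = (-122.4276−-226.3684)/(225.8024−121.8616) = 1.0000. V = [p*·-122.4276 + (1−p*)·-226.3684]/1.01 = -165.5739. B = V − Δ·S = -344.7822.
(3,3): S=332.0624. Δ = (V_up−V_dn)/(S_up−S_dn) = (70.1686−-122.4276)/(418.3986−225.8024) = 1.0000. V = [p*·70.1686 + (1−p*)·-122.4276]/1.01 = -12.7198. B = V − Δ·S = -344.7822.
(2,0): S=76.7584. Δ = (V_up−V_dn)/(S_up−S_dn) = (-248.0666−-292.5865)/(96.7156−52.1957) = 1.0000. V = [p*·-248.0666 + (1−p*)·-292.5865]/1.01 = -264.6101. B = V − Δ·S = -341.3685.
(2,1): S=142.2288. Δ = (V_up−V_dn)/(S_up−S_dn) = (-165.5739−-248.0666)/(179.2083−96.7156) = 1.0000. V = [p*·-165.5739 + (1−p*)·-248.0666]/1.01 = -199.1397. B = V − Δ·S = -341.3685.
(2,2): S=263.5416. Δ = (V_up−V_dn)/(S_up−S_dn) = (-12.7198−-165.5739)/(332.0624−179.2083) = 1.0000. V = [p*·-12.7198 + (1−p*)·-165.5739]/1.01 = -77.8269. B = V − Δ·S = -341.3685.
(1,0): S=112.8800. Δ = (V_up−V_dn)/(S_up−S_dn) = (-199.1397−-264.6101)/(142.2288−76.7584) = 1.0000. V = [p*·-199.1397 + (1−p*)·-264.6101]/1.01 = -225.1086. B = V − Δ·S = -337.9886.
(1,1): S=209.1600. Δ = (V_up−V_dn)/(S_up−S_dn) = (-77.8269−-199.1397)/(263.5416−142.2288) = 1.0000. V = [p*·-77.8269 + (1−p*)·-199.1397]/1.01 = -128.8286. B = V − Δ·S = -337.9886.
(0,0): S=166.0000. Δ = (V_up−V_dn)/(S_up−S_dn) = (-128.8286−-225.1086)/(209.1600−112.8800) = 1.0000. V = [p*·-128.8286 + (1−p*)·-225.1086]/1.01 = -168.6422. B = V − Δ·S = -334.6422.
Each (Δ,B) replicates both successor values, so the strategy is self-financing and V0 is arbitrage-free.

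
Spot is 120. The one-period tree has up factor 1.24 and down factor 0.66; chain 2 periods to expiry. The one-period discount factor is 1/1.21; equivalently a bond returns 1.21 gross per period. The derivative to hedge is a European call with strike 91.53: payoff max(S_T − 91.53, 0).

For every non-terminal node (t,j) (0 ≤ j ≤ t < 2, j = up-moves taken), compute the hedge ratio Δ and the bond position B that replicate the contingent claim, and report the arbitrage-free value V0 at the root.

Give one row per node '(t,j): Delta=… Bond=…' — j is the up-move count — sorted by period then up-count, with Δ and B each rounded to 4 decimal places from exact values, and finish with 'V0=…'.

Since d<R<u, set p* = (R−d)/(u−d) = 0.9483; price each node as the discounted p*-expectation of its children.
Terminal values V(2,·): V(2,0)=0.0000, V(2,1)=6.6780, V(2,2)=92.9820
(1,0): S=79.2000. Δ = (V_up−V_dn)/(S_up−S_dn) = (6.6780−0.0000)/(98.2080−52.2720) = 0.1454. V = [p*·6.6780 + (1−p*)·0.0000]/1.21 = 5.2335. B = V − Δ·S = -6.2803.
(1,1): S=148.8000. Δ = (V_up−V_dn)/(S_up−S_dn) = (92.9820−6.6780)/(184.5120−98.2080) = 1.0000. V = [p*·92.9820 + (1−p*)·6.6780]/1.21 = 73.1554. B = V − Δ·S = -75.6446.
(0,0): S=120.0000. Δ = (V_up−V_dn)/(S_up−S_dn) = (73.1554−5.2335)/(148.8000−79.2000) = 0.9759. V = [p*·73.1554 + (1−p*)·5.2335]/1.21 = 57.5555. B = V − Δ·S = -59.5511.
Root portfolio cost Δ·120+B reproduces V0=57.5555.

(0,0): Delta=0.9759 Bond=-59.5511
(1,0): Delta=0.1454 Bond=-6.2803
(1,1): Delta=1.0000 Bond=-75.6446
V0=57.5555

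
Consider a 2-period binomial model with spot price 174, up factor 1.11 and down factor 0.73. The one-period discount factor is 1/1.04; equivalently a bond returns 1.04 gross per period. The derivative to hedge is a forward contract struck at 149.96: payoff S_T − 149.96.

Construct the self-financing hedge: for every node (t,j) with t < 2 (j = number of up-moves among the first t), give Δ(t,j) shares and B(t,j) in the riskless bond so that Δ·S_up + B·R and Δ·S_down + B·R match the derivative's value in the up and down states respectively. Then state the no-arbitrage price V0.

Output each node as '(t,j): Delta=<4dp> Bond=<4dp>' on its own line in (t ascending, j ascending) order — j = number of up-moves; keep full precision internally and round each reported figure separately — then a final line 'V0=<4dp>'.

(0,0): Delta=1.0000 Bond=-138.6464
(1,0): Delta=1.0000 Bond=-144.1923
(1,1): Delta=1.0000 Bond=-144.1923
V0=35.3536

Risk-neutral probability p* = (R−d)/(u−d) = (1.04−0.73)/(1.11−0.73) = 0.8158.
At expiry t=2: V(2,0)=-57.2354, V(2,1)=-8.9678, V(2,2)=64.4254
(1,0): S=127.0200. Δ = (V_up−V_dn)/(S_up−S_dn) = (-8.9678−-57.2354)/(140.9922−92.7246) = 1.0000. V = [p*·-8.9678 + (1−p*)·-57.2354]/1.04 = -17.1723. B = V − Δ·S = -144.1923.
(1,1): S=193.1400. Δ = (V_up−V_dn)/(S_up−S_dn) = (64.4254−-8.9678)/(214.3854−140.9922) = 1.0000. V = [p*·64.4254 + (1−p*)·-8.9678]/1.04 = 48.9477. B = V − Δ·S = -144.1923.
(0,0): S=174.0000. Δ = (V_up−V_dn)/(S_up−S_dn) = (48.9477−-17.1723)/(193.1400−127.0200) = 1.0000. V = [p*·48.9477 + (1−p*)·-17.1723]/1.04 = 35.3536. B = V − Δ·S = -138.6464.
Root portfolio cost Δ·174+B reproduces V0=35.3536.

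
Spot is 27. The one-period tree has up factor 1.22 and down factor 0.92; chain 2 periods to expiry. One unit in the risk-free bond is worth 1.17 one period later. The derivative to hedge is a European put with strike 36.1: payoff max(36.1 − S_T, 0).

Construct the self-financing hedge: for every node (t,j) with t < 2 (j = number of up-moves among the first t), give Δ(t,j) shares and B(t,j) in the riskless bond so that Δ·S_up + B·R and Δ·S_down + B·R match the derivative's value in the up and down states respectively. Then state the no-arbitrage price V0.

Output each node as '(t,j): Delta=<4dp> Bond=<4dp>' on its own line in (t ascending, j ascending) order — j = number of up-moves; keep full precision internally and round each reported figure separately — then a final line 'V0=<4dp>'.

Under the risk-neutral measure, an up-move has probability p* = (R−d)/(u−d) = 0.8333 and values discount at R = 1.17.
Terminal payoffs: V(2,0)=13.2472, V(2,1)=5.7952, V(2,2)=0.0000
  t=1,j=0: stock 24.8400 → up 30.3048 (V=5.7952), down 22.8528 (V=13.2472). Price 6.0147; hedge Δ=-1.0000, bond B=30.8547.
  t=1,j=1: stock 32.9400 → up 40.1868 (V=0.0000), down 30.3048 (V=5.7952). Price 0.8255; hedge Δ=-0.5864, bond B=20.1429.
  t=0,j=0: stock 27.0000 → up 32.9400 (V=0.8255), down 24.8400 (V=6.0147). Price 1.4448; hedge Δ=-0.6406, bond B=18.7420.
Check: Δ(0,0)·S0 + B(0,0) = 1.4448 = V0.

(0,0): Delta=-0.6406 Bond=18.7420
(1,0): Delta=-1.0000 Bond=30.8547
(1,1): Delta=-0.5864 Bond=20.1429
V0=1.4448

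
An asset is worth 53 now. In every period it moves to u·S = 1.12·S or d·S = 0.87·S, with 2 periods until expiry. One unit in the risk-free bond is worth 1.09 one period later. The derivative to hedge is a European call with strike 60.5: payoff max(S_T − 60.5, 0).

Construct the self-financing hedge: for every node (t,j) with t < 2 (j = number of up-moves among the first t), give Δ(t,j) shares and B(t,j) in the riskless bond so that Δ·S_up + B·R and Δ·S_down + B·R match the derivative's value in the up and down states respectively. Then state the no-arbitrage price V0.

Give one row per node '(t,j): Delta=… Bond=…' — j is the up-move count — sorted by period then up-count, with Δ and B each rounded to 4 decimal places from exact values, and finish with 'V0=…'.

(0,0): Delta=0.3646 Bond=-15.4221
(1,0): Delta=0.0000 Bond=0.0000
(1,1): Delta=0.4032 Bond=-19.1023
V0=3.8998

Since d<R<u, set p* = (R−d)/(u−d) = 0.8800; price each node as the discounted p*-expectation of its children.
Terminal values V(2,·): V(2,0)=0.0000, V(2,1)=0.0000, V(2,2)=5.9832
  t=1,j=0: stock 46.1100 → up 51.6432 (V=0.0000), down 40.1157 (V=0.0000). Price 0.0000; hedge Δ=0.0000, bond B=0.0000.
  t=1,j=1: stock 59.3600 → up 66.4832 (V=5.9832), down 51.6432 (V=0.0000). Price 4.8305; hedge Δ=0.4032, bond B=-19.1023.
  t=0,j=0: stock 53.0000 → up 59.3600 (V=4.8305), down 46.1100 (V=0.0000). Price 3.8998; hedge Δ=0.3646, bond B=-15.4221.
Self-financing check: at every node Δ·S+B equals the discounted successor values.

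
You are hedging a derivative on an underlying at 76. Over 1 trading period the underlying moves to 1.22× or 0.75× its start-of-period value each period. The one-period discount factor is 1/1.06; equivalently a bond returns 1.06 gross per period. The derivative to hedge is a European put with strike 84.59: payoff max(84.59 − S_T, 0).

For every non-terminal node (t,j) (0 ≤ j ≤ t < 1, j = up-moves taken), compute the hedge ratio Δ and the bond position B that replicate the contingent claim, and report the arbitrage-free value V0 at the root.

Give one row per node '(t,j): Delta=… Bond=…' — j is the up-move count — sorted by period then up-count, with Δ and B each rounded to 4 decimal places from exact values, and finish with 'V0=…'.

Risk-neutral probability p* = (R−d)/(u−d) = (1.06−0.75)/(1.22−0.75) = 0.6596.
Terminal payoffs: V(1,0)=27.5900, V(1,1)=0.0000
Node (0,0) S=76.0000: V=(p*·0.0000+(1−p*)·27.5900)/1.06=8.8607; Δ=(0.0000−27.5900)/(92.7200−57.0000)=-0.7724; B=V−Δ·S=67.5628
The time-0 hedge costs 8.8607, which is the no-arbitrage price.

(0,0): Delta=-0.7724 Bond=67.5628
V0=8.8607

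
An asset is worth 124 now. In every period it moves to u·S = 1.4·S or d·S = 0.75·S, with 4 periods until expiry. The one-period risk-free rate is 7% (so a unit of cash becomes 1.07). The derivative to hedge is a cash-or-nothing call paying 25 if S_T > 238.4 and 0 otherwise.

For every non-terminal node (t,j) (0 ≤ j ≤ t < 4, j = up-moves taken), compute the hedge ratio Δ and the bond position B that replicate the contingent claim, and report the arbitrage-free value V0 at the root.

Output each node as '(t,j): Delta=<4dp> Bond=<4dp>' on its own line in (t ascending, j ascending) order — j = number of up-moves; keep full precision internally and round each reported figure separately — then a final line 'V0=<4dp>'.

(0,0): Delta=0.0935 Bond=-5.8479
(1,0): Delta=0.0875 Bond=-5.7070
(1,1): Delta=0.0967 Bond=-6.8247
(2,0): Delta=0.0000 Bond=0.0000
(2,1): Delta=0.1359 Bond=-12.4039
(2,2): Delta=0.0751 Bond=-2.0415
(3,0): Delta=0.0000 Bond=0.0000
(3,1): Delta=0.0000 Bond=0.0000
(3,2): Delta=0.2110 Bond=-26.9590
(3,3): Delta=0.0000 Bond=23.3645
V0=5.7418

No-arbitrage ⇒ martingale measure with p* = (R−d)/(u−d) = 0.4923.
At expiry t=4: V(4,0)=0.0000, V(4,1)=0.0000, V(4,2)=0.0000, V(4,3)=25.0000, V(4,4)=25.0000
Node (3,0) S=52.3125: V=(p*·0.0000+(1−p*)·0.0000)/1.07=0.0000; Δ=(0.0000−0.0000)/(73.2375−39.2344)=0.0000; B=V−Δ·S=0.0000
Node (3,1) S=97.6500: V=(p*·0.0000+(1−p*)·0.0000)/1.07=0.0000; Δ=(0.0000−0.0000)/(136.7100−73.2375)=0.0000; B=V−Δ·S=0.0000
Node (3,2) S=182.2800: V=(p*·25.0000+(1−p*)·0.0000)/1.07=11.5025; Δ=(25.0000−0.0000)/(255.1920−136.7100)=0.2110; B=V−Δ·S=-26.9590
Node (3,3) S=340.2560: V=(p*·25.0000+(1−p*)·25.0000)/1.07=23.3645; Δ=(25.0000−25.0000)/(476.3584−255.1920)=0.0000; B=V−Δ·S=23.3645
Node (2,0) S=69.7500: V=(p*·0.0000+(1−p*)·0.0000)/1.07=0.0000; Δ=(0.0000−0.0000)/(97.6500−52.3125)=0.0000; B=V−Δ·S=0.0000
Node (2,1) S=130.2000: V=(p*·11.5025+(1−p*)·0.0000)/1.07=5.2923; Δ=(11.5025−0.0000)/(182.2800−97.6500)=0.1359; B=V−Δ·S=-12.4039
Node (2,2) S=243.0400: V=(p*·23.3645+(1−p*)·11.5025)/1.07=16.2077; Δ=(23.3645−11.5025)/(340.2560−182.2800)=0.0751; B=V−Δ·S=-2.0415
Node (1,0) S=93.0000: V=(p*·5.2923+(1−p*)·0.0000)/1.07=2.4350; Δ=(5.2923−0.0000)/(130.2000−69.7500)=0.0875; B=V−Δ·S=-5.7070
Node (1,1) S=173.6000: V=(p*·16.2077+(1−p*)·5.2923)/1.07=9.9683; Δ=(16.2077−5.2923)/(243.0400−130.2000)=0.0967; B=V−Δ·S=-6.8247
Node (0,0) S=124.0000: V=(p*·9.9683+(1−p*)·2.4350)/1.07=5.7418; Δ=(9.9683−2.4350)/(173.6000−93.0000)=0.0935; B=V−Δ·S=-5.8479
The time-0 hedge costs 5.7418, which is the no-arbitrage price.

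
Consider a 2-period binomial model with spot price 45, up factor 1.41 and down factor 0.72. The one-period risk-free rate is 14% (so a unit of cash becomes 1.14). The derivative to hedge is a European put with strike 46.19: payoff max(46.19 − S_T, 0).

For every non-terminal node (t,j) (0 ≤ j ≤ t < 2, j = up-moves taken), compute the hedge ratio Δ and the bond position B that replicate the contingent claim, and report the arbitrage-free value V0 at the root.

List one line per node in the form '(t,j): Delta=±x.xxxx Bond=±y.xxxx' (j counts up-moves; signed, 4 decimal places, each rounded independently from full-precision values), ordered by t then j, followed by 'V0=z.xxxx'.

No-arbitrage ⇒ martingale measure with p* = (R−d)/(u−d) = 0.6087.
Payoff layer (t=2): V(2,0)=22.8620, V(2,1)=0.5060, V(2,2)=0.0000
(1,0): S=32.4000. Δ = (V_up−V_dn)/(S_up−S_dn) = (0.5060−22.8620)/(45.6840−23.3280) = -1.0000. V = [p*·0.5060 + (1−p*)·22.8620]/1.14 = 8.1175. B = V − Δ·S = 40.5175.
(1,1): S=63.4500. Δ = (V_up−V_dn)/(S_up−S_dn) = (0.0000−0.5060)/(89.4645−45.6840) = -0.0116. V = [p*·0.0000 + (1−p*)·0.5060]/1.14 = 0.1737. B = V − Δ·S = 0.9070.
(0,0): S=45.0000. Δ = (V_up−V_dn)/(S_up−S_dn) = (0.1737−8.1175)/(63.4500−32.4000) = -0.2558. V = [p*·0.1737 + (1−p*)·8.1175]/1.14 = 2.8791. B = V − Δ·S = 14.3919.
Each (Δ,B) replicates both successor values, so the strategy is self-financing and V0 is arbitrage-free.

(0,0): Delta=-0.2558 Bond=14.3919
(1,0): Delta=-1.0000 Bond=40.5175
(1,1): Delta=-0.0116 Bond=0.9070
V0=2.8791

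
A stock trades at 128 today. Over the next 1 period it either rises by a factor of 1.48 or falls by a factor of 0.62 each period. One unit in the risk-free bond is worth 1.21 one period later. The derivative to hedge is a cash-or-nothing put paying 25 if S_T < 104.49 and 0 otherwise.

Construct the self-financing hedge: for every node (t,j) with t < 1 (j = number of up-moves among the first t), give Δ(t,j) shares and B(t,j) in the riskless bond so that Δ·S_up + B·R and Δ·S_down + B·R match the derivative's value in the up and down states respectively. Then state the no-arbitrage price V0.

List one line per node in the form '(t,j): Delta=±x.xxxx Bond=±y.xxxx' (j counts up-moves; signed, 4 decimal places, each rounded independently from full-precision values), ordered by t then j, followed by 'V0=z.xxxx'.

Risk-neutral probability p* = (R−d)/(u−d) = (1.21−0.62)/(1.48−0.62) = 0.6860.
Terminal payoffs: V(1,0)=25.0000, V(1,1)=0.0000
  t=0,j=0: stock 128.0000 → up 189.4400 (V=0.0000), down 79.3600 (V=25.0000). Price 6.4866; hedge Δ=-0.2271, bond B=35.5564.
Root portfolio cost Δ·128+B reproduces V0=6.4866.

(0,0): Delta=-0.2271 Bond=35.5564
V0=6.4866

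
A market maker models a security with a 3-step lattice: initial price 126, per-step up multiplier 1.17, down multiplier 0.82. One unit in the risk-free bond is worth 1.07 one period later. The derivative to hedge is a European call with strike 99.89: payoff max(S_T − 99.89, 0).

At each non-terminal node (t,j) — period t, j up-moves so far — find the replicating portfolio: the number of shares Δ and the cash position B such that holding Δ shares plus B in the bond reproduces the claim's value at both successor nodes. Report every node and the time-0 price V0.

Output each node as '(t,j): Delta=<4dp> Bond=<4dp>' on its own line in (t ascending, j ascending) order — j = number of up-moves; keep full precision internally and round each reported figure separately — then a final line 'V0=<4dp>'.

Since d<R<u, set p* = (R−d)/(u−d) = 0.7143; price each node as the discounted p*-expectation of its children.
Terminal payoffs: V(3,0)=0.0000, V(3,1)=0.0000, V(3,2)=41.5447, V(3,3)=101.9132
Node (2,0) S=84.7224: V=(p*·0.0000+(1−p*)·0.0000)/1.07=0.0000; Δ=(0.0000−0.0000)/(99.1252−69.4724)=0.0000; B=V−Δ·S=0.0000
Node (2,1) S=120.8844: V=(p*·41.5447+(1−p*)·0.0000)/1.07=27.7335; Δ=(41.5447−0.0000)/(141.4347−99.1252)=0.9819; B=V−Δ·S=-90.9658
Node (2,2) S=172.4814: V=(p*·101.9132+(1−p*)·41.5447)/1.07=79.1263; Δ=(101.9132−41.5447)/(201.8032−141.4347)=1.0000; B=V−Δ·S=-93.3551
Node (1,0) S=103.3200: V=(p*·27.7335+(1−p*)·0.0000)/1.07=18.5137; Δ=(27.7335−0.0000)/(120.8844−84.7224)=0.7669; B=V−Δ·S=-60.7248
Node (1,1) S=147.4200: V=(p*·79.1263+(1−p*)·27.7335)/1.07=60.2267; Δ=(79.1263−27.7335)/(172.4814−120.8844)=0.9960; B=V−Δ·S=-86.6098
Node (0,0) S=126.0000: V=(p*·60.2267+(1−p*)·18.5137)/1.07=45.1483; Δ=(60.2267−18.5137)/(147.4200−103.3200)=0.9459; B=V−Δ·S=-74.0319
The time-0 hedge costs 45.1483, which is the no-arbitrage price.

(0,0): Delta=0.9459 Bond=-74.0319
(1,0): Delta=0.7669 Bond=-60.7248
(1,1): Delta=0.9960 Bond=-86.6098
(2,0): Delta=0.0000 Bond=0.0000
(2,1): Delta=0.9819 Bond=-90.9658
(2,2): Delta=1.0000 Bond=-93.3551
V0=45.1483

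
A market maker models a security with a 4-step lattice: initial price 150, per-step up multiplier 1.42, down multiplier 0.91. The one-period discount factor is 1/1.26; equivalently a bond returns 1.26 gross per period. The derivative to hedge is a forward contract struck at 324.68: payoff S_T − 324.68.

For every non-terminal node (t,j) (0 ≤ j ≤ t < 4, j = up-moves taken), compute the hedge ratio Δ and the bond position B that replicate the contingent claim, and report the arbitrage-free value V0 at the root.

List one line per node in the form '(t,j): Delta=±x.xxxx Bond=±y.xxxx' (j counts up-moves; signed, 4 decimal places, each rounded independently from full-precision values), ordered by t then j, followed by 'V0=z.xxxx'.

No-arbitrage ⇒ martingale measure with p* = (R−d)/(u−d) = 0.6863.
Payoff layer (t=4): V(4,0)=-221.8176, V(4,1)=-164.1694, V(4,2)=-74.2129, V(4,3)=66.1588, V(4,4)=285.2003
(3,0): S=113.0357. Δ = (V_up−V_dn)/(S_up−S_dn) = (-164.1694−-221.8176)/(160.5106−102.8624) = 1.0000. V = [p*·-164.1694 + (1−p*)·-221.8176]/1.26 = -144.6469. B = V − Δ·S = -257.6825.
(3,1): S=176.3853. Δ = (V_up−V_dn)/(S_up−S_dn) = (-74.2129−-164.1694)/(250.4671−160.5106) = 1.0000. V = [p*·-74.2129 + (1−p*)·-164.1694]/1.26 = -81.2972. B = V − Δ·S = -257.6825.
(3,2): S=275.2386. Δ = (V_up−V_dn)/(S_up−S_dn) = (66.1588−-74.2129)/(390.8388−250.4671) = 1.0000. V = [p*·66.1588 + (1−p*)·-74.2129]/1.26 = 17.5561. B = V − Δ·S = -257.6825.
(3,3): S=429.4932. Δ = (V_up−V_dn)/(S_up−S_dn) = (285.2003−66.1588)/(609.8803−390.8388) = 1.0000. V = [p*·285.2003 + (1−p*)·66.1588]/1.26 = 171.8107. B = V − Δ·S = -257.6825.
(2,0): S=124.2150. Δ = (V_up−V_dn)/(S_up−S_dn) = (-81.2972−-144.6469)/(176.3853−113.0357) = 1.0000. V = [p*·-81.2972 + (1−p*)·-144.6469]/1.26 = -80.2950. B = V − Δ·S = -204.5100.
(2,1): S=193.8300. Δ = (V_up−V_dn)/(S_up−S_dn) = (17.5561−-81.2972)/(275.2386−176.3853) = 1.0000. V = [p*·17.5561 + (1−p*)·-81.2972]/1.26 = -10.6800. B = V − Δ·S = -204.5100.
(2,2): S=302.4600. Δ = (V_up−V_dn)/(S_up−S_dn) = (171.8107−17.5561)/(429.4932−275.2386) = 1.0000. V = [p*·171.8107 + (1−p*)·17.5561]/1.26 = 97.9500. B = V − Δ·S = -204.5100.
(1,0): S=136.5000. Δ = (V_up−V_dn)/(S_up−S_dn) = (-10.6800−-80.2950)/(193.8300−124.2150) = 1.0000. V = [p*·-10.6800 + (1−p*)·-80.2950]/1.26 = -25.8095. B = V − Δ·S = -162.3095.
(1,1): S=213.0000. Δ = (V_up−V_dn)/(S_up−S_dn) = (97.9500−-10.6800)/(302.4600−193.8300) = 1.0000. V = [p*·97.9500 + (1−p*)·-10.6800]/1.26 = 50.6905. B = V − Δ·S = -162.3095.
(0,0): S=150.0000. Δ = (V_up−V_dn)/(S_up−S_dn) = (50.6905−-25.8095)/(213.0000−136.5000) = 1.0000. V = [p*·50.6905 + (1−p*)·-25.8095]/1.26 = 21.1829. B = V − Δ·S = -128.8171.
Root portfolio cost Δ·150+B reproduces V0=21.1829.

(0,0): Delta=1.0000 Bond=-128.8171
(1,0): Delta=1.0000 Bond=-162.3095
(1,1): Delta=1.0000 Bond=-162.3095
(2,0): Delta=1.0000 Bond=-204.5100
(2,1): Delta=1.0000 Bond=-204.5100
(2,2): Delta=1.0000 Bond=-204.5100
(3,0): Delta=1.0000 Bond=-257.6825
(3,1): Delta=1.0000 Bond=-257.6825
(3,2): Delta=1.0000 Bond=-257.6825
(3,3): Delta=1.0000 Bond=-257.6825
V0=21.1829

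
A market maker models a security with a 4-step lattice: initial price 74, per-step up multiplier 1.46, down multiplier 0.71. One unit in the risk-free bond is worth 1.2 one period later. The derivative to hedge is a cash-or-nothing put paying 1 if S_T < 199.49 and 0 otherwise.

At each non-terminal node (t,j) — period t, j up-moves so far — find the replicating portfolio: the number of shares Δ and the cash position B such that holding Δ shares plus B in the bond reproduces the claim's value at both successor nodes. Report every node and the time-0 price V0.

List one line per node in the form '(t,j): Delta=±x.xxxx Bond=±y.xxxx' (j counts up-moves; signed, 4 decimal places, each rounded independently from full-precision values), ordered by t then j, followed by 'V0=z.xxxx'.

(0,0): Delta=-0.0029 Bond=0.6096
(1,0): Delta=0.0000 Bond=0.5787
(1,1): Delta=-0.0037 Bond=0.8125
(2,0): Delta=0.0000 Bond=0.6944
(2,1): Delta=0.0000 Bond=0.6944
(2,2): Delta=-0.0046 Bond=1.1240
(3,0): Delta=0.0000 Bond=0.8333
(3,1): Delta=0.0000 Bond=0.8333
(3,2): Delta=0.0000 Bond=0.8333
(3,3): Delta=-0.0058 Bond=1.6222
V0=0.3944

No-arbitrage ⇒ martingale measure with p* = (R−d)/(u−d) = 0.6533.
Terminal values V(4,·): V(4,0)=1.0000, V(4,1)=1.0000, V(4,2)=1.0000, V(4,3)=1.0000, V(4,4)=0.0000
  t=3,j=0: stock 26.4854 → up 38.6687 (V=1.0000), down 18.8046 (V=1.0000). Price 0.8333; hedge Δ=0.0000, bond B=0.8333.
  t=3,j=1: stock 54.4630 → up 79.5159 (V=1.0000), down 38.6687 (V=1.0000). Price 0.8333; hedge Δ=0.0000, bond B=0.8333.
  t=3,j=2: stock 111.9943 → up 163.5116 (V=1.0000), down 79.5159 (V=1.0000). Price 0.8333; hedge Δ=0.0000, bond B=0.8333.
  t=3,j=3: stock 230.2981 → up 336.2352 (V=0.0000), down 163.5116 (V=1.0000). Price 0.2889; hedge Δ=-0.0058, bond B=1.6222.
  t=2,j=0: stock 37.3034 → up 54.4630 (V=0.8333), down 26.4854 (V=0.8333). Price 0.6944; hedge Δ=0.0000, bond B=0.6944.
  t=2,j=1: stock 76.7084 → up 111.9943 (V=0.8333), down 54.4630 (V=0.8333). Price 0.6944; hedge Δ=0.0000, bond B=0.6944.
  t=2,j=2: stock 157.7384 → up 230.2981 (V=0.2889), down 111.9943 (V=0.8333). Price 0.3980; hedge Δ=-0.0046, bond B=1.1240.
  t=1,j=0: stock 52.5400 → up 76.7084 (V=0.6944), down 37.3034 (V=0.6944). Price 0.5787; hedge Δ=0.0000, bond B=0.5787.
  t=1,j=1: stock 108.0400 → up 157.7384 (V=0.3980), down 76.7084 (V=0.6944). Price 0.4173; hedge Δ=-0.0037, bond B=0.8125.
  t=0,j=0: stock 74.0000 → up 108.0400 (V=0.4173), down 52.5400 (V=0.5787). Price 0.3944; hedge Δ=-0.0029, bond B=0.6096.
Each (Δ,B) replicates both successor values, so the strategy is self-financing and V0 is arbitrage-free.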